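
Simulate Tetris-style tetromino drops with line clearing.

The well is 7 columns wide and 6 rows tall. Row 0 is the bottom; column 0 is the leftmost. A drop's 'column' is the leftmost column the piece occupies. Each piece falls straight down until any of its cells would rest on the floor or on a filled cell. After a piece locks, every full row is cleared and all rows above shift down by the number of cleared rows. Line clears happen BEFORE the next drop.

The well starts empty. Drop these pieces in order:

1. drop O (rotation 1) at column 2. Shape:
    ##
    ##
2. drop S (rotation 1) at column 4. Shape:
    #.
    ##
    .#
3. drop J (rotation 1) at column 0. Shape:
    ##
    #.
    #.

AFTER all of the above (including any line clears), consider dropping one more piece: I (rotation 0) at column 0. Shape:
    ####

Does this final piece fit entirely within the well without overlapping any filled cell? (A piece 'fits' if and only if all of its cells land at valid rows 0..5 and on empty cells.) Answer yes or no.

Drop 1: O rot1 at col 2 lands with bottom-row=0; cleared 0 line(s) (total 0); column heights now [0 0 2 2 0 0 0], max=2
Drop 2: S rot1 at col 4 lands with bottom-row=0; cleared 0 line(s) (total 0); column heights now [0 0 2 2 3 2 0], max=3
Drop 3: J rot1 at col 0 lands with bottom-row=0; cleared 0 line(s) (total 0); column heights now [3 3 2 2 3 2 0], max=3
Test piece I rot0 at col 0 (width 4): heights before test = [3 3 2 2 3 2 0]; fits = True

Answer: yes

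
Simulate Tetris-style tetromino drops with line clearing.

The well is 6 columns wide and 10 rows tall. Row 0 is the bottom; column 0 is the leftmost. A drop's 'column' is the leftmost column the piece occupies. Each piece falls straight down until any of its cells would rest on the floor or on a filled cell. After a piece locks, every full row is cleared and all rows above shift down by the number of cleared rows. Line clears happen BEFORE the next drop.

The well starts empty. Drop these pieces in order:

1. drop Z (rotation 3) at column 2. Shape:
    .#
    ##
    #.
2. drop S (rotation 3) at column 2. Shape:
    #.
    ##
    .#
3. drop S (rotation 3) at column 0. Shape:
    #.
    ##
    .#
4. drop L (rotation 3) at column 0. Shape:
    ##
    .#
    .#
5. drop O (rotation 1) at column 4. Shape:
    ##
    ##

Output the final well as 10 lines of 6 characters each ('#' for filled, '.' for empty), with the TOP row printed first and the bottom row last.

Answer: ......
......
......
......
......
..#...
####..
.#.#..
##.#..
.##.##

Derivation:
Drop 1: Z rot3 at col 2 lands with bottom-row=0; cleared 0 line(s) (total 0); column heights now [0 0 2 3 0 0], max=3
Drop 2: S rot3 at col 2 lands with bottom-row=3; cleared 0 line(s) (total 0); column heights now [0 0 6 5 0 0], max=6
Drop 3: S rot3 at col 0 lands with bottom-row=0; cleared 0 line(s) (total 0); column heights now [3 2 6 5 0 0], max=6
Drop 4: L rot3 at col 0 lands with bottom-row=2; cleared 0 line(s) (total 0); column heights now [5 5 6 5 0 0], max=6
Drop 5: O rot1 at col 4 lands with bottom-row=0; cleared 1 line(s) (total 1); column heights now [4 4 5 4 1 1], max=5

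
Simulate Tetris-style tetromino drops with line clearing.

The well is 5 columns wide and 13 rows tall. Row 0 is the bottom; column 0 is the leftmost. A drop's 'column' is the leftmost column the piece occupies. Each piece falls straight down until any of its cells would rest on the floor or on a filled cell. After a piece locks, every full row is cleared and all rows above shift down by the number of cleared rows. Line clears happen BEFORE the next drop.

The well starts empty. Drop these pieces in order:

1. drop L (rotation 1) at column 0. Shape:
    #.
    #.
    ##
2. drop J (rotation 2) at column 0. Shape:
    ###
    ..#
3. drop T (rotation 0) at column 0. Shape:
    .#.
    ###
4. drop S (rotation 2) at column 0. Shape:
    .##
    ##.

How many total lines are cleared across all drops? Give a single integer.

Answer: 0

Derivation:
Drop 1: L rot1 at col 0 lands with bottom-row=0; cleared 0 line(s) (total 0); column heights now [3 1 0 0 0], max=3
Drop 2: J rot2 at col 0 lands with bottom-row=2; cleared 0 line(s) (total 0); column heights now [4 4 4 0 0], max=4
Drop 3: T rot0 at col 0 lands with bottom-row=4; cleared 0 line(s) (total 0); column heights now [5 6 5 0 0], max=6
Drop 4: S rot2 at col 0 lands with bottom-row=6; cleared 0 line(s) (total 0); column heights now [7 8 8 0 0], max=8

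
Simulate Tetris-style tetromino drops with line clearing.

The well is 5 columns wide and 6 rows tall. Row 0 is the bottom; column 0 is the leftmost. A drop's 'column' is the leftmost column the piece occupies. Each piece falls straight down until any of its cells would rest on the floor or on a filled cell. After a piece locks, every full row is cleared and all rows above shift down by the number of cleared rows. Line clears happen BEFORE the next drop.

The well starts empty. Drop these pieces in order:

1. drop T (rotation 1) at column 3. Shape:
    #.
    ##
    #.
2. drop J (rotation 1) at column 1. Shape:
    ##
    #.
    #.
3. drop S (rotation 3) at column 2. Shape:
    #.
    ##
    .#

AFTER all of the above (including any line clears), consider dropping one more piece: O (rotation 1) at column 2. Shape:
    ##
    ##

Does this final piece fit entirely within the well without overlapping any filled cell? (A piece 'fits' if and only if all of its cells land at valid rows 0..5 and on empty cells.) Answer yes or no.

Drop 1: T rot1 at col 3 lands with bottom-row=0; cleared 0 line(s) (total 0); column heights now [0 0 0 3 2], max=3
Drop 2: J rot1 at col 1 lands with bottom-row=0; cleared 0 line(s) (total 0); column heights now [0 3 3 3 2], max=3
Drop 3: S rot3 at col 2 lands with bottom-row=3; cleared 0 line(s) (total 0); column heights now [0 3 6 5 2], max=6
Test piece O rot1 at col 2 (width 2): heights before test = [0 3 6 5 2]; fits = False

Answer: no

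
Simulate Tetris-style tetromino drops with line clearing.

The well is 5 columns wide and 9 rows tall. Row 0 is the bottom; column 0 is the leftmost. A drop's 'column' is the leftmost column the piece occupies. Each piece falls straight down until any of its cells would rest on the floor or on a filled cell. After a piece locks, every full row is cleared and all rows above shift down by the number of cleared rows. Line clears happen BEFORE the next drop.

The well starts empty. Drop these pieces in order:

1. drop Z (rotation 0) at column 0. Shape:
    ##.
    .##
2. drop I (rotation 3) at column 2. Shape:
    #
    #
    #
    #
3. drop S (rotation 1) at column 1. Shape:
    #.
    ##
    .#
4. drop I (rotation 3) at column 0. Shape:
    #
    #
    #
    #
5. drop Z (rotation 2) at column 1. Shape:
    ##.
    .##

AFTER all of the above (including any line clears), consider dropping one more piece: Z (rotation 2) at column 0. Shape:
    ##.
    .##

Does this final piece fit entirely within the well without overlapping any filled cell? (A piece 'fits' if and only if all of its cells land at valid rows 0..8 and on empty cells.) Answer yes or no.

Answer: no

Derivation:
Drop 1: Z rot0 at col 0 lands with bottom-row=0; cleared 0 line(s) (total 0); column heights now [2 2 1 0 0], max=2
Drop 2: I rot3 at col 2 lands with bottom-row=1; cleared 0 line(s) (total 0); column heights now [2 2 5 0 0], max=5
Drop 3: S rot1 at col 1 lands with bottom-row=5; cleared 0 line(s) (total 0); column heights now [2 8 7 0 0], max=8
Drop 4: I rot3 at col 0 lands with bottom-row=2; cleared 0 line(s) (total 0); column heights now [6 8 7 0 0], max=8
Drop 5: Z rot2 at col 1 lands with bottom-row=7; cleared 0 line(s) (total 0); column heights now [6 9 9 8 0], max=9
Test piece Z rot2 at col 0 (width 3): heights before test = [6 9 9 8 0]; fits = False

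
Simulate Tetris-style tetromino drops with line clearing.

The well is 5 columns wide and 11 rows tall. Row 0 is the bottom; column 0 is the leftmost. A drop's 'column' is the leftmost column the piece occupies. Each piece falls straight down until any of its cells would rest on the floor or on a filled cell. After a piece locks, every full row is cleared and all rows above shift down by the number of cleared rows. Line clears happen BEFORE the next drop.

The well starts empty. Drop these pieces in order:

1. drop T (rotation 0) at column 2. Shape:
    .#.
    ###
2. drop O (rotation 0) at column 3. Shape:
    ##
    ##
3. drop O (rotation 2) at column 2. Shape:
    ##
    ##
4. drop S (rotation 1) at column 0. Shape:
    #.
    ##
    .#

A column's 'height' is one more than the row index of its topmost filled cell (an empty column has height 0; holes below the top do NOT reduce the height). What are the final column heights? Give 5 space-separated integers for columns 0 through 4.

Drop 1: T rot0 at col 2 lands with bottom-row=0; cleared 0 line(s) (total 0); column heights now [0 0 1 2 1], max=2
Drop 2: O rot0 at col 3 lands with bottom-row=2; cleared 0 line(s) (total 0); column heights now [0 0 1 4 4], max=4
Drop 3: O rot2 at col 2 lands with bottom-row=4; cleared 0 line(s) (total 0); column heights now [0 0 6 6 4], max=6
Drop 4: S rot1 at col 0 lands with bottom-row=0; cleared 0 line(s) (total 0); column heights now [3 2 6 6 4], max=6

Answer: 3 2 6 6 4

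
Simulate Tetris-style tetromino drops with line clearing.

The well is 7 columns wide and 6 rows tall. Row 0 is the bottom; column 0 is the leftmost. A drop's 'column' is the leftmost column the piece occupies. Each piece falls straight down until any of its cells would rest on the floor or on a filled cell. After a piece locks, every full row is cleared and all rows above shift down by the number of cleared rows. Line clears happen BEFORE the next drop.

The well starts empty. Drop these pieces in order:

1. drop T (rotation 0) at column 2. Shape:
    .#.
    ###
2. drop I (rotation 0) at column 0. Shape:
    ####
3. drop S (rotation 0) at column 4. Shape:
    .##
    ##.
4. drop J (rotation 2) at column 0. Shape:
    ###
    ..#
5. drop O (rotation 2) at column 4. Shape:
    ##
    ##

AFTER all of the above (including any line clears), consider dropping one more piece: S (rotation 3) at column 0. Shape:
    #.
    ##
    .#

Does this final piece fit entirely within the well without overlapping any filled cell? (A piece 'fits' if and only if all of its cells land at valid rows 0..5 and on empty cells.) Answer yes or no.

Drop 1: T rot0 at col 2 lands with bottom-row=0; cleared 0 line(s) (total 0); column heights now [0 0 1 2 1 0 0], max=2
Drop 2: I rot0 at col 0 lands with bottom-row=2; cleared 0 line(s) (total 0); column heights now [3 3 3 3 1 0 0], max=3
Drop 3: S rot0 at col 4 lands with bottom-row=1; cleared 0 line(s) (total 0); column heights now [3 3 3 3 2 3 3], max=3
Drop 4: J rot2 at col 0 lands with bottom-row=3; cleared 0 line(s) (total 0); column heights now [5 5 5 3 2 3 3], max=5
Drop 5: O rot2 at col 4 lands with bottom-row=3; cleared 0 line(s) (total 0); column heights now [5 5 5 3 5 5 3], max=5
Test piece S rot3 at col 0 (width 2): heights before test = [5 5 5 3 5 5 3]; fits = False

Answer: no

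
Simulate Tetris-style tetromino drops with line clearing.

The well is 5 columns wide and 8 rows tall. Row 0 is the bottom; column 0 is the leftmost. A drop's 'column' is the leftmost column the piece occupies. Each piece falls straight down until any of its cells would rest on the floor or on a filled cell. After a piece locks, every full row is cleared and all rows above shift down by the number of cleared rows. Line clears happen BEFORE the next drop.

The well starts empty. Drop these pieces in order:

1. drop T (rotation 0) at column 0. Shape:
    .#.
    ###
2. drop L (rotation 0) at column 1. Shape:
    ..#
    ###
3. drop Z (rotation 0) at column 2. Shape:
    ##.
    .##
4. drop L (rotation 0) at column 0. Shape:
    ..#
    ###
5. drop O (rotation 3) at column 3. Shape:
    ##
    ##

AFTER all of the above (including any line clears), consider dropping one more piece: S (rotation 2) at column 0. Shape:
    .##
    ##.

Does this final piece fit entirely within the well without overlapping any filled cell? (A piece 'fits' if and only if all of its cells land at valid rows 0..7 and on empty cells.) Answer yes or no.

Drop 1: T rot0 at col 0 lands with bottom-row=0; cleared 0 line(s) (total 0); column heights now [1 2 1 0 0], max=2
Drop 2: L rot0 at col 1 lands with bottom-row=2; cleared 0 line(s) (total 0); column heights now [1 3 3 4 0], max=4
Drop 3: Z rot0 at col 2 lands with bottom-row=4; cleared 0 line(s) (total 0); column heights now [1 3 6 6 5], max=6
Drop 4: L rot0 at col 0 lands with bottom-row=6; cleared 0 line(s) (total 0); column heights now [7 7 8 6 5], max=8
Drop 5: O rot3 at col 3 lands with bottom-row=6; cleared 1 line(s) (total 1); column heights now [1 3 7 7 7], max=7
Test piece S rot2 at col 0 (width 3): heights before test = [1 3 7 7 7]; fits = True

Answer: yes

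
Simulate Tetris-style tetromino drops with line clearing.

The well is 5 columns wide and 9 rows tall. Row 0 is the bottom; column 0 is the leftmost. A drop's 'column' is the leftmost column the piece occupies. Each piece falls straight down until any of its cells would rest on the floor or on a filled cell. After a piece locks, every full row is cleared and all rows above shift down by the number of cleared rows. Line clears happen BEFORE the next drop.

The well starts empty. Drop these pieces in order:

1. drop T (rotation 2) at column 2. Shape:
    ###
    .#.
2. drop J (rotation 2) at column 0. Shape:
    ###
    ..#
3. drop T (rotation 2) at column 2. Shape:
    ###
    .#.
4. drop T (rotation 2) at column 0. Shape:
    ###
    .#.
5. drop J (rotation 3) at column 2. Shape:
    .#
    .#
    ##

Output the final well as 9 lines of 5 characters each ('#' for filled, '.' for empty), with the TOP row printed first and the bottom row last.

Answer: ...#.
...#.
..##.
###..
.####
####.
..#..
..###
...#.

Derivation:
Drop 1: T rot2 at col 2 lands with bottom-row=0; cleared 0 line(s) (total 0); column heights now [0 0 2 2 2], max=2
Drop 2: J rot2 at col 0 lands with bottom-row=2; cleared 0 line(s) (total 0); column heights now [4 4 4 2 2], max=4
Drop 3: T rot2 at col 2 lands with bottom-row=3; cleared 0 line(s) (total 0); column heights now [4 4 5 5 5], max=5
Drop 4: T rot2 at col 0 lands with bottom-row=4; cleared 0 line(s) (total 0); column heights now [6 6 6 5 5], max=6
Drop 5: J rot3 at col 2 lands with bottom-row=6; cleared 0 line(s) (total 0); column heights now [6 6 7 9 5], max=9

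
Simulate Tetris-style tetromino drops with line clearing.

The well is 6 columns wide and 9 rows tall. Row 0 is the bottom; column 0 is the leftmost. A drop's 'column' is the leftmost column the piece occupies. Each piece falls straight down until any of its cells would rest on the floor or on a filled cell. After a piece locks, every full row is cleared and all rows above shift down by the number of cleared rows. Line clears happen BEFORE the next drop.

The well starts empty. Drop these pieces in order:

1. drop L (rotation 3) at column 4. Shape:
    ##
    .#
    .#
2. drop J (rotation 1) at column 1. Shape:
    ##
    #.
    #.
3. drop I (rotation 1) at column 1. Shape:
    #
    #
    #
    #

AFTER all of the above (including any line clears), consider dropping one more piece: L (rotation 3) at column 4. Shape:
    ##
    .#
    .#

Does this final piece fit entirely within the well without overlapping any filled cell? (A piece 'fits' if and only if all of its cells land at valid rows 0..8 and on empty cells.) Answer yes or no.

Drop 1: L rot3 at col 4 lands with bottom-row=0; cleared 0 line(s) (total 0); column heights now [0 0 0 0 3 3], max=3
Drop 2: J rot1 at col 1 lands with bottom-row=0; cleared 0 line(s) (total 0); column heights now [0 3 3 0 3 3], max=3
Drop 3: I rot1 at col 1 lands with bottom-row=3; cleared 0 line(s) (total 0); column heights now [0 7 3 0 3 3], max=7
Test piece L rot3 at col 4 (width 2): heights before test = [0 7 3 0 3 3]; fits = True

Answer: yes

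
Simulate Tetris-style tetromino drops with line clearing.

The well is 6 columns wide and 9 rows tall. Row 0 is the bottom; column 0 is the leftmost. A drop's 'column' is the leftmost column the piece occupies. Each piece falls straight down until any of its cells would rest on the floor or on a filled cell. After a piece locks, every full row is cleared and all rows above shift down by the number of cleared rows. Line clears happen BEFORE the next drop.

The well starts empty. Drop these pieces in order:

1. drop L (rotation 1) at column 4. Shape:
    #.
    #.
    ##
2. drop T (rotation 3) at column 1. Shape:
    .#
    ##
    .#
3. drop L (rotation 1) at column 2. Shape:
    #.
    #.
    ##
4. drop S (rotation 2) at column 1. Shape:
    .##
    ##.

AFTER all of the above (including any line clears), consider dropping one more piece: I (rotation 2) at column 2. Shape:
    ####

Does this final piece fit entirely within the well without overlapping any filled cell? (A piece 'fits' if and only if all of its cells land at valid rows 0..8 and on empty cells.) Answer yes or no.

Drop 1: L rot1 at col 4 lands with bottom-row=0; cleared 0 line(s) (total 0); column heights now [0 0 0 0 3 1], max=3
Drop 2: T rot3 at col 1 lands with bottom-row=0; cleared 0 line(s) (total 0); column heights now [0 2 3 0 3 1], max=3
Drop 3: L rot1 at col 2 lands with bottom-row=3; cleared 0 line(s) (total 0); column heights now [0 2 6 4 3 1], max=6
Drop 4: S rot2 at col 1 lands with bottom-row=6; cleared 0 line(s) (total 0); column heights now [0 7 8 8 3 1], max=8
Test piece I rot2 at col 2 (width 4): heights before test = [0 7 8 8 3 1]; fits = True

Answer: yes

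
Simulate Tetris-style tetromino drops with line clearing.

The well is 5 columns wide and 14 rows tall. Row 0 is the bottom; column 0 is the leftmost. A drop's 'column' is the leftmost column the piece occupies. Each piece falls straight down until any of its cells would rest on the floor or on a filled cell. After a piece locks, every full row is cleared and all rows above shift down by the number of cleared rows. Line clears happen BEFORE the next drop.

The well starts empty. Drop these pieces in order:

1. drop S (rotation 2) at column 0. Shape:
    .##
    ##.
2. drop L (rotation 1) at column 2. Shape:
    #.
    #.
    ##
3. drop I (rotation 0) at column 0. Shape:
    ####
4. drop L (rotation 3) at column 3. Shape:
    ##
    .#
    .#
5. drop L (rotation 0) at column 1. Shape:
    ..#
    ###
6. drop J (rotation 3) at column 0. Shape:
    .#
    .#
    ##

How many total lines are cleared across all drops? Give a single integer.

Drop 1: S rot2 at col 0 lands with bottom-row=0; cleared 0 line(s) (total 0); column heights now [1 2 2 0 0], max=2
Drop 2: L rot1 at col 2 lands with bottom-row=2; cleared 0 line(s) (total 0); column heights now [1 2 5 3 0], max=5
Drop 3: I rot0 at col 0 lands with bottom-row=5; cleared 0 line(s) (total 0); column heights now [6 6 6 6 0], max=6
Drop 4: L rot3 at col 3 lands with bottom-row=4; cleared 1 line(s) (total 1); column heights now [1 2 5 6 6], max=6
Drop 5: L rot0 at col 1 lands with bottom-row=6; cleared 0 line(s) (total 1); column heights now [1 7 7 8 6], max=8
Drop 6: J rot3 at col 0 lands with bottom-row=7; cleared 0 line(s) (total 1); column heights now [8 10 7 8 6], max=10

Answer: 1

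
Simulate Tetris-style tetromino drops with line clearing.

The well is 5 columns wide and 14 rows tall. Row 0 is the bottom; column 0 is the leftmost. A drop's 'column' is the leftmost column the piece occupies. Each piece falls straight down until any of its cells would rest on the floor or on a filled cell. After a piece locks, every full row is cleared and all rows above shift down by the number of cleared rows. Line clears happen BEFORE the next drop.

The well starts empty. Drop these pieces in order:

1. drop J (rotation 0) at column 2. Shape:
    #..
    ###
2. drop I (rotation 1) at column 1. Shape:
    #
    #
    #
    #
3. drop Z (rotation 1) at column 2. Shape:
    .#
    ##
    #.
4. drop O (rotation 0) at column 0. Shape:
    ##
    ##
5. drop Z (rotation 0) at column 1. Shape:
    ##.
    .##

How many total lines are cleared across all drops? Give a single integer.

Answer: 0

Derivation:
Drop 1: J rot0 at col 2 lands with bottom-row=0; cleared 0 line(s) (total 0); column heights now [0 0 2 1 1], max=2
Drop 2: I rot1 at col 1 lands with bottom-row=0; cleared 0 line(s) (total 0); column heights now [0 4 2 1 1], max=4
Drop 3: Z rot1 at col 2 lands with bottom-row=2; cleared 0 line(s) (total 0); column heights now [0 4 4 5 1], max=5
Drop 4: O rot0 at col 0 lands with bottom-row=4; cleared 0 line(s) (total 0); column heights now [6 6 4 5 1], max=6
Drop 5: Z rot0 at col 1 lands with bottom-row=5; cleared 0 line(s) (total 0); column heights now [6 7 7 6 1], max=7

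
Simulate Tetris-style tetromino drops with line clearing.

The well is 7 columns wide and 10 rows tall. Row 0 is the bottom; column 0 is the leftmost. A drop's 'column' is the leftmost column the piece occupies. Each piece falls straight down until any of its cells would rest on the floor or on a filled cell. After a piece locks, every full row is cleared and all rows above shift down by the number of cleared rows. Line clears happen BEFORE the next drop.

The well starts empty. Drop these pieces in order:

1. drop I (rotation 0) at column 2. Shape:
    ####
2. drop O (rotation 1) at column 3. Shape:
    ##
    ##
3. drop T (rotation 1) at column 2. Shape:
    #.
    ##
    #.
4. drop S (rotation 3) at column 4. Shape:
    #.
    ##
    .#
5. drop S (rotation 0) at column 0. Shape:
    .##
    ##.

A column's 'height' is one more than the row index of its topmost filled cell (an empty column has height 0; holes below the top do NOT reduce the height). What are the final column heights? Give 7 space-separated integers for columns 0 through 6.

Answer: 5 6 6 4 5 4 0

Derivation:
Drop 1: I rot0 at col 2 lands with bottom-row=0; cleared 0 line(s) (total 0); column heights now [0 0 1 1 1 1 0], max=1
Drop 2: O rot1 at col 3 lands with bottom-row=1; cleared 0 line(s) (total 0); column heights now [0 0 1 3 3 1 0], max=3
Drop 3: T rot1 at col 2 lands with bottom-row=2; cleared 0 line(s) (total 0); column heights now [0 0 5 4 3 1 0], max=5
Drop 4: S rot3 at col 4 lands with bottom-row=2; cleared 0 line(s) (total 0); column heights now [0 0 5 4 5 4 0], max=5
Drop 5: S rot0 at col 0 lands with bottom-row=4; cleared 0 line(s) (total 0); column heights now [5 6 6 4 5 4 0], max=6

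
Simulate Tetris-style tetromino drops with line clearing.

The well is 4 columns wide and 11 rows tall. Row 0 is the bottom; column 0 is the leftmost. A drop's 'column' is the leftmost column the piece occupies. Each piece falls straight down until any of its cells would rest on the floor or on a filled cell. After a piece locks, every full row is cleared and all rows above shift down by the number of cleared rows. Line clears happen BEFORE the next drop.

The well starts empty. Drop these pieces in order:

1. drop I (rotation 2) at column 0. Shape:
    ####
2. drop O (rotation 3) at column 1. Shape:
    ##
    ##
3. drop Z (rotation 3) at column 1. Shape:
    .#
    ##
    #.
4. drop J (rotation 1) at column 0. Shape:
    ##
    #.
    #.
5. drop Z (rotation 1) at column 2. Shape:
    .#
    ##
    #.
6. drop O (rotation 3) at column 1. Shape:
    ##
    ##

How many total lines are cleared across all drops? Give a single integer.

Answer: 1

Derivation:
Drop 1: I rot2 at col 0 lands with bottom-row=0; cleared 1 line(s) (total 1); column heights now [0 0 0 0], max=0
Drop 2: O rot3 at col 1 lands with bottom-row=0; cleared 0 line(s) (total 1); column heights now [0 2 2 0], max=2
Drop 3: Z rot3 at col 1 lands with bottom-row=2; cleared 0 line(s) (total 1); column heights now [0 4 5 0], max=5
Drop 4: J rot1 at col 0 lands with bottom-row=2; cleared 0 line(s) (total 1); column heights now [5 5 5 0], max=5
Drop 5: Z rot1 at col 2 lands with bottom-row=5; cleared 0 line(s) (total 1); column heights now [5 5 7 8], max=8
Drop 6: O rot3 at col 1 lands with bottom-row=7; cleared 0 line(s) (total 1); column heights now [5 9 9 8], max=9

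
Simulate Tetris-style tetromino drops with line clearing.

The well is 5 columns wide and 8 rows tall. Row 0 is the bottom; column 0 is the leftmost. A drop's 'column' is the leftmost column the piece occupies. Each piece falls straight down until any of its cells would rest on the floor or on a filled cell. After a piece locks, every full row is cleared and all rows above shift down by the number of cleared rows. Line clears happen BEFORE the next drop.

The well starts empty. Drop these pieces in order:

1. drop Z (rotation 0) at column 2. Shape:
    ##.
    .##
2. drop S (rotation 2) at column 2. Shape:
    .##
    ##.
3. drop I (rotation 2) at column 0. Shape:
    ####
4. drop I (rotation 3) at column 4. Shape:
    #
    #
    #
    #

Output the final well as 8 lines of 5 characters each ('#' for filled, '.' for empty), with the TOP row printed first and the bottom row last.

Answer: .....
....#
....#
....#
...##
..##.
..##.
...##

Derivation:
Drop 1: Z rot0 at col 2 lands with bottom-row=0; cleared 0 line(s) (total 0); column heights now [0 0 2 2 1], max=2
Drop 2: S rot2 at col 2 lands with bottom-row=2; cleared 0 line(s) (total 0); column heights now [0 0 3 4 4], max=4
Drop 3: I rot2 at col 0 lands with bottom-row=4; cleared 0 line(s) (total 0); column heights now [5 5 5 5 4], max=5
Drop 4: I rot3 at col 4 lands with bottom-row=4; cleared 1 line(s) (total 1); column heights now [0 0 3 4 7], max=7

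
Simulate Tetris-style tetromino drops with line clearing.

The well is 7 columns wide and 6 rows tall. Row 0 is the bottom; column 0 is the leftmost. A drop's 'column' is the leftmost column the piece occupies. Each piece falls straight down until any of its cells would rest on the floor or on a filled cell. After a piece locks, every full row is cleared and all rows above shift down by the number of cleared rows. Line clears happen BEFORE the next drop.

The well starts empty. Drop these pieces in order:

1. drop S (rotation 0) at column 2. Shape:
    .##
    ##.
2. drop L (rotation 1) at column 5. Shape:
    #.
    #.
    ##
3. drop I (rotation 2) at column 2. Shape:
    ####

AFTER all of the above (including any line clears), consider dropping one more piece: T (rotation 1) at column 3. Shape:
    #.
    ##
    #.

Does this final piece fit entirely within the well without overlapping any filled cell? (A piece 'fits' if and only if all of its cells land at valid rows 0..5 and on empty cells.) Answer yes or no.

Answer: no

Derivation:
Drop 1: S rot0 at col 2 lands with bottom-row=0; cleared 0 line(s) (total 0); column heights now [0 0 1 2 2 0 0], max=2
Drop 2: L rot1 at col 5 lands with bottom-row=0; cleared 0 line(s) (total 0); column heights now [0 0 1 2 2 3 1], max=3
Drop 3: I rot2 at col 2 lands with bottom-row=3; cleared 0 line(s) (total 0); column heights now [0 0 4 4 4 4 1], max=4
Test piece T rot1 at col 3 (width 2): heights before test = [0 0 4 4 4 4 1]; fits = False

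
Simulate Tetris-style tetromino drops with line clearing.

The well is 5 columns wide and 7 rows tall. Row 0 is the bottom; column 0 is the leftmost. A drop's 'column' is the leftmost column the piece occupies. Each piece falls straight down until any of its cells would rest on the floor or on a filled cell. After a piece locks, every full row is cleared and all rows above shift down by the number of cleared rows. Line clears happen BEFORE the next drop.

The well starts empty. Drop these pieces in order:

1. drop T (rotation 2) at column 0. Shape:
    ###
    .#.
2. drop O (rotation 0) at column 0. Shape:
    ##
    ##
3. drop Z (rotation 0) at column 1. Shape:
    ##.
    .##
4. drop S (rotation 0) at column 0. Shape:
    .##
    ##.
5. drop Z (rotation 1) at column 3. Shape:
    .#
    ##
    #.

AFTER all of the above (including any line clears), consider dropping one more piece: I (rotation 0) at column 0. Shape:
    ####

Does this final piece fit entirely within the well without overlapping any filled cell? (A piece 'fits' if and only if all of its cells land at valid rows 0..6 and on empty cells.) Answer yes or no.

Answer: no

Derivation:
Drop 1: T rot2 at col 0 lands with bottom-row=0; cleared 0 line(s) (total 0); column heights now [2 2 2 0 0], max=2
Drop 2: O rot0 at col 0 lands with bottom-row=2; cleared 0 line(s) (total 0); column heights now [4 4 2 0 0], max=4
Drop 3: Z rot0 at col 1 lands with bottom-row=3; cleared 0 line(s) (total 0); column heights now [4 5 5 4 0], max=5
Drop 4: S rot0 at col 0 lands with bottom-row=5; cleared 0 line(s) (total 0); column heights now [6 7 7 4 0], max=7
Drop 5: Z rot1 at col 3 lands with bottom-row=4; cleared 0 line(s) (total 0); column heights now [6 7 7 6 7], max=7
Test piece I rot0 at col 0 (width 4): heights before test = [6 7 7 6 7]; fits = False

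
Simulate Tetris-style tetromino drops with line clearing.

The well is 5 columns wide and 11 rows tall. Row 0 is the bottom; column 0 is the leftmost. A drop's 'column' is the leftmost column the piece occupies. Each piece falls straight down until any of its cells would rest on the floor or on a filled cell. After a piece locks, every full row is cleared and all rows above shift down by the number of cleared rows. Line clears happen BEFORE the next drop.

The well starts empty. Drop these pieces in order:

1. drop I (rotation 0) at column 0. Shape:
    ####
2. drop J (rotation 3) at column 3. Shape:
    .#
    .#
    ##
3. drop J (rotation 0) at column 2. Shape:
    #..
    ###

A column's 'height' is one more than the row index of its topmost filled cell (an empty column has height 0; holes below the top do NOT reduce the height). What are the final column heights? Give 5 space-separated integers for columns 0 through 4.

Drop 1: I rot0 at col 0 lands with bottom-row=0; cleared 0 line(s) (total 0); column heights now [1 1 1 1 0], max=1
Drop 2: J rot3 at col 3 lands with bottom-row=1; cleared 0 line(s) (total 0); column heights now [1 1 1 2 4], max=4
Drop 3: J rot0 at col 2 lands with bottom-row=4; cleared 0 line(s) (total 0); column heights now [1 1 6 5 5], max=6

Answer: 1 1 6 5 5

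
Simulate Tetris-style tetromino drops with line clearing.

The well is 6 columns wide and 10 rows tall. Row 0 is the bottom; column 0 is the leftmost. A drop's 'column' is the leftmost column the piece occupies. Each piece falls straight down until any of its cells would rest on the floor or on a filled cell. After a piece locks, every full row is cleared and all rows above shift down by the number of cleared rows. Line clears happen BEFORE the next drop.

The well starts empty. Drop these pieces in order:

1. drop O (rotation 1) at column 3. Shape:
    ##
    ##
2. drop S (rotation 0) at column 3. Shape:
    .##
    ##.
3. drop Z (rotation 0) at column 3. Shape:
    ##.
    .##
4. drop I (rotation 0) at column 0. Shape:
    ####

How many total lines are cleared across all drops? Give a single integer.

Answer: 0

Derivation:
Drop 1: O rot1 at col 3 lands with bottom-row=0; cleared 0 line(s) (total 0); column heights now [0 0 0 2 2 0], max=2
Drop 2: S rot0 at col 3 lands with bottom-row=2; cleared 0 line(s) (total 0); column heights now [0 0 0 3 4 4], max=4
Drop 3: Z rot0 at col 3 lands with bottom-row=4; cleared 0 line(s) (total 0); column heights now [0 0 0 6 6 5], max=6
Drop 4: I rot0 at col 0 lands with bottom-row=6; cleared 0 line(s) (total 0); column heights now [7 7 7 7 6 5], max=7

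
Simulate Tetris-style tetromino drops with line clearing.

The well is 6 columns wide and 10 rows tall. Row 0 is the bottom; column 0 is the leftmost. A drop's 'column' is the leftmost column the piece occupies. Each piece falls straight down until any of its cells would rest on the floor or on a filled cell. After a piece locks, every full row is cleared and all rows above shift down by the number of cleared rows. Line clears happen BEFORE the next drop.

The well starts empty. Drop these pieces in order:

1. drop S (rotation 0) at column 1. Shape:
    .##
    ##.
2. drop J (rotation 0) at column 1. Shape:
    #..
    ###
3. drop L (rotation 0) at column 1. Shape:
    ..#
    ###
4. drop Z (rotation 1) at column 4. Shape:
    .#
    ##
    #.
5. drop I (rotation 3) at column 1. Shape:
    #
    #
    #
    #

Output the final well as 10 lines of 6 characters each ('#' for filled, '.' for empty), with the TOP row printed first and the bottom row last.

Answer: ......
.#....
.#....
.#....
.#.#..
.###..
.#....
.###.#
..####
.##.#.

Derivation:
Drop 1: S rot0 at col 1 lands with bottom-row=0; cleared 0 line(s) (total 0); column heights now [0 1 2 2 0 0], max=2
Drop 2: J rot0 at col 1 lands with bottom-row=2; cleared 0 line(s) (total 0); column heights now [0 4 3 3 0 0], max=4
Drop 3: L rot0 at col 1 lands with bottom-row=4; cleared 0 line(s) (total 0); column heights now [0 5 5 6 0 0], max=6
Drop 4: Z rot1 at col 4 lands with bottom-row=0; cleared 0 line(s) (total 0); column heights now [0 5 5 6 2 3], max=6
Drop 5: I rot3 at col 1 lands with bottom-row=5; cleared 0 line(s) (total 0); column heights now [0 9 5 6 2 3], max=9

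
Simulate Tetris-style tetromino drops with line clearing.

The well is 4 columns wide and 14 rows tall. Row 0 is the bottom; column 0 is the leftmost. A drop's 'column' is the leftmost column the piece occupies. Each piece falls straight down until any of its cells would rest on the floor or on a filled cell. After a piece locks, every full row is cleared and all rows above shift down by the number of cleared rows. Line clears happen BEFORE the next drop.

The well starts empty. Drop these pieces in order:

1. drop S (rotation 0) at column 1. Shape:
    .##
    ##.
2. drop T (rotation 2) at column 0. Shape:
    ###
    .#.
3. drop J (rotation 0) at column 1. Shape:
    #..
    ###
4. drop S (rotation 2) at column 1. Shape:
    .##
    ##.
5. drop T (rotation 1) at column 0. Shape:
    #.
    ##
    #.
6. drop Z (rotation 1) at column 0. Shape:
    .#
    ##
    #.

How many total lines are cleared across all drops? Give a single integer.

Drop 1: S rot0 at col 1 lands with bottom-row=0; cleared 0 line(s) (total 0); column heights now [0 1 2 2], max=2
Drop 2: T rot2 at col 0 lands with bottom-row=1; cleared 0 line(s) (total 0); column heights now [3 3 3 2], max=3
Drop 3: J rot0 at col 1 lands with bottom-row=3; cleared 0 line(s) (total 0); column heights now [3 5 4 4], max=5
Drop 4: S rot2 at col 1 lands with bottom-row=5; cleared 0 line(s) (total 0); column heights now [3 6 7 7], max=7
Drop 5: T rot1 at col 0 lands with bottom-row=5; cleared 1 line(s) (total 1); column heights now [7 6 6 4], max=7
Drop 6: Z rot1 at col 0 lands with bottom-row=7; cleared 0 line(s) (total 1); column heights now [9 10 6 4], max=10

Answer: 1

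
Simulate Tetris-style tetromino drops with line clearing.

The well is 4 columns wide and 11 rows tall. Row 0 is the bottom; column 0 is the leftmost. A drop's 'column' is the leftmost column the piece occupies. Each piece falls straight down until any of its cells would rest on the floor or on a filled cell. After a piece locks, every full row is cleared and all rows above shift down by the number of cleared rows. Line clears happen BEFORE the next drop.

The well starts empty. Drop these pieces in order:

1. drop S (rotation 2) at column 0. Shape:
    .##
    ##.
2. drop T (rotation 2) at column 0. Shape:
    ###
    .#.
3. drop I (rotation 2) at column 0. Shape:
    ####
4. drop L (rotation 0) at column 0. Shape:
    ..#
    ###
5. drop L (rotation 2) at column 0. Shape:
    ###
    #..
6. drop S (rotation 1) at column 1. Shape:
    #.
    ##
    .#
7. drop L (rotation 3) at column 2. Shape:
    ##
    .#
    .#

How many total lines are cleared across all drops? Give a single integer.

Answer: 1

Derivation:
Drop 1: S rot2 at col 0 lands with bottom-row=0; cleared 0 line(s) (total 0); column heights now [1 2 2 0], max=2
Drop 2: T rot2 at col 0 lands with bottom-row=2; cleared 0 line(s) (total 0); column heights now [4 4 4 0], max=4
Drop 3: I rot2 at col 0 lands with bottom-row=4; cleared 1 line(s) (total 1); column heights now [4 4 4 0], max=4
Drop 4: L rot0 at col 0 lands with bottom-row=4; cleared 0 line(s) (total 1); column heights now [5 5 6 0], max=6
Drop 5: L rot2 at col 0 lands with bottom-row=5; cleared 0 line(s) (total 1); column heights now [7 7 7 0], max=7
Drop 6: S rot1 at col 1 lands with bottom-row=7; cleared 0 line(s) (total 1); column heights now [7 10 9 0], max=10
Drop 7: L rot3 at col 2 lands with bottom-row=7; cleared 0 line(s) (total 1); column heights now [7 10 10 10], max=10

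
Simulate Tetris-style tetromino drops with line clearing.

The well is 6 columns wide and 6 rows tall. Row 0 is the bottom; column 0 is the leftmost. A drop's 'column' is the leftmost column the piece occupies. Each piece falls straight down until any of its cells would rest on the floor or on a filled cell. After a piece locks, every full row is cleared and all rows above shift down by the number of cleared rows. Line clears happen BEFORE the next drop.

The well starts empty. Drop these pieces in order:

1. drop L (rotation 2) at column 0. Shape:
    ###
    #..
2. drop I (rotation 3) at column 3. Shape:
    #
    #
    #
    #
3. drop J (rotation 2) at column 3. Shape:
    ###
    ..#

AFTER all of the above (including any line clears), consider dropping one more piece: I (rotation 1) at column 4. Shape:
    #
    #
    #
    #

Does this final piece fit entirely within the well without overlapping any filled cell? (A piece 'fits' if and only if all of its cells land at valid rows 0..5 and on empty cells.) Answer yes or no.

Drop 1: L rot2 at col 0 lands with bottom-row=0; cleared 0 line(s) (total 0); column heights now [2 2 2 0 0 0], max=2
Drop 2: I rot3 at col 3 lands with bottom-row=0; cleared 0 line(s) (total 0); column heights now [2 2 2 4 0 0], max=4
Drop 3: J rot2 at col 3 lands with bottom-row=3; cleared 0 line(s) (total 0); column heights now [2 2 2 5 5 5], max=5
Test piece I rot1 at col 4 (width 1): heights before test = [2 2 2 5 5 5]; fits = False

Answer: no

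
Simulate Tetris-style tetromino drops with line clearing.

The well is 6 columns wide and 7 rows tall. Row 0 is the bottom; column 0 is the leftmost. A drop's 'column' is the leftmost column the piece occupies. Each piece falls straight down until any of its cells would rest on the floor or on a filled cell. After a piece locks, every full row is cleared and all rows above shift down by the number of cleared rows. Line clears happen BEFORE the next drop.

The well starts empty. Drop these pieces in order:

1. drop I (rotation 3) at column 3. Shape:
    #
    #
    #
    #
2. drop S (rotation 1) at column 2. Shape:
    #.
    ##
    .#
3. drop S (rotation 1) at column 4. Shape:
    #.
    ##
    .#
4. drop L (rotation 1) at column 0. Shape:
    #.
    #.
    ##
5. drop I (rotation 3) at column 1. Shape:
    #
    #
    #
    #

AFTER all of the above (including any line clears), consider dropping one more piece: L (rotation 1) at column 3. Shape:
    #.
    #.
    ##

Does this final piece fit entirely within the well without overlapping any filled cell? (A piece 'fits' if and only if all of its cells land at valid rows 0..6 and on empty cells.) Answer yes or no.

Drop 1: I rot3 at col 3 lands with bottom-row=0; cleared 0 line(s) (total 0); column heights now [0 0 0 4 0 0], max=4
Drop 2: S rot1 at col 2 lands with bottom-row=4; cleared 0 line(s) (total 0); column heights now [0 0 7 6 0 0], max=7
Drop 3: S rot1 at col 4 lands with bottom-row=0; cleared 0 line(s) (total 0); column heights now [0 0 7 6 3 2], max=7
Drop 4: L rot1 at col 0 lands with bottom-row=0; cleared 0 line(s) (total 0); column heights now [3 1 7 6 3 2], max=7
Drop 5: I rot3 at col 1 lands with bottom-row=1; cleared 0 line(s) (total 0); column heights now [3 5 7 6 3 2], max=7
Test piece L rot1 at col 3 (width 2): heights before test = [3 5 7 6 3 2]; fits = False

Answer: no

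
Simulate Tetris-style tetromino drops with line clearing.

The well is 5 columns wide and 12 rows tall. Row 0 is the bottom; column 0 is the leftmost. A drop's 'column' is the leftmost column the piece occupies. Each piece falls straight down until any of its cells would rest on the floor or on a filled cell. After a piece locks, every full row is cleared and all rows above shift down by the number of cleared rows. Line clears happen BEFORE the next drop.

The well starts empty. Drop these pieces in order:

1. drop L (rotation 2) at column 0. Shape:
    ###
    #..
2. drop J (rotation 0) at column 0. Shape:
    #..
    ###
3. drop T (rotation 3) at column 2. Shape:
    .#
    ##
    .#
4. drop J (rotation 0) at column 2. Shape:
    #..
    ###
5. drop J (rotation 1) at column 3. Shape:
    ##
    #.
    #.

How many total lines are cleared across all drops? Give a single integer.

Answer: 0

Derivation:
Drop 1: L rot2 at col 0 lands with bottom-row=0; cleared 0 line(s) (total 0); column heights now [2 2 2 0 0], max=2
Drop 2: J rot0 at col 0 lands with bottom-row=2; cleared 0 line(s) (total 0); column heights now [4 3 3 0 0], max=4
Drop 3: T rot3 at col 2 lands with bottom-row=2; cleared 0 line(s) (total 0); column heights now [4 3 4 5 0], max=5
Drop 4: J rot0 at col 2 lands with bottom-row=5; cleared 0 line(s) (total 0); column heights now [4 3 7 6 6], max=7
Drop 5: J rot1 at col 3 lands with bottom-row=6; cleared 0 line(s) (total 0); column heights now [4 3 7 9 9], max=9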